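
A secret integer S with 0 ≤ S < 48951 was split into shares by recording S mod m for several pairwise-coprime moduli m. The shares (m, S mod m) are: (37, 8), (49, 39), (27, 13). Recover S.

44482

Combine the congruences pairwise.
From S ≡ 8 (mod 37) write S = 8 + 37t. Substituting into S ≡ 39 (mod 49) gives 37t ≡ 31 (mod 49), and since 37⁻¹ ≡ 4 (mod 49), t ≡ 26. Hence S ≡ 8 + 37·26 = 970 (mod 1813).
From S ≡ 970 (mod 1813) write S = 970 + 1813t. Substituting into S ≡ 13 (mod 27) gives 1813t ≡ 15 (mod 27), and since 4⁻¹ ≡ 7 (mod 27), t ≡ 24. Hence S ≡ 970 + 1813·24 = 44482 (mod 48951).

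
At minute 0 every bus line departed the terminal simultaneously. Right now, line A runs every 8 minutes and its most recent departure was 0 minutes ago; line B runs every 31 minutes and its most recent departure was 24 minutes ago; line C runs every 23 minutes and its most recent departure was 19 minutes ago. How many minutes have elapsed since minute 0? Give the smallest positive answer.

272

From t ≡ 0 (mod 8) write t = 0 + 8s. Substituting into t ≡ 24 (mod 31) gives 8s ≡ 24 (mod 31), and since 8⁻¹ ≡ 4 (mod 31), s ≡ 3. Hence t ≡ 0 + 8·3 = 24 (mod 248).
From t ≡ 24 (mod 248) write t = 24 + 248s. Substituting into t ≡ 19 (mod 23) gives 248s ≡ 18 (mod 23), and since 18⁻¹ ≡ 9 (mod 23), s ≡ 1. Hence t ≡ 24 + 248·1 = 272 (mod 5704).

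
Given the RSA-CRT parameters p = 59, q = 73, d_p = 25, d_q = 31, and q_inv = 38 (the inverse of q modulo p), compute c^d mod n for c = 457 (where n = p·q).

4228

m₁ = c^(d_p) mod p: c ≡ 44 (mod 59), and 44^25 mod 59 = 39.
m₂ = c^(d_q) mod q: c ≡ 19 (mod 73), and 19^31 mod 73 = 67.
h = q_inv·(m₁ − m₂) mod p = 38·(39 − 67) mod 59 = 57.
m = m₂ + h·q = 67 + 57·73 = 4228.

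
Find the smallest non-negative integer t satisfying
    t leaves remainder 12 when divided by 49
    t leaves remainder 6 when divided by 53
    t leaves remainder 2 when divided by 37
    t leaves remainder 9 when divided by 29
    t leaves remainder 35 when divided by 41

96607187

From t ≡ 12 (mod 49) write t = 12 + 49s. Substituting into t ≡ 6 (mod 53) gives 49s ≡ 47 (mod 53), and since 49⁻¹ ≡ 13 (mod 53), s ≡ 28. Hence t ≡ 12 + 49·28 = 1384 (mod 2597).
From t ≡ 1384 (mod 2597) write t = 1384 + 2597s. Substituting into t ≡ 2 (mod 37) gives 2597s ≡ 24 (mod 37), and since 7⁻¹ ≡ 16 (mod 37), s ≡ 14. Hence t ≡ 1384 + 2597·14 = 37742 (mod 96089).
From t ≡ 37742 (mod 96089) write t = 37742 + 96089s. Substituting into t ≡ 9 (mod 29) gives 96089s ≡ 25 (mod 29), and since 12⁻¹ ≡ 17 (mod 29), s ≡ 19. Hence t ≡ 37742 + 96089·19 = 1863433 (mod 2786581).
From t ≡ 1863433 (mod 2786581) write t = 1863433 + 2786581s. Substituting into t ≡ 35 (mod 41) gives 2786581s ≡ 11 (mod 41), and since 16⁻¹ ≡ 18 (mod 41), s ≡ 34. Hence t ≡ 1863433 + 2786581·34 = 96607187 (mod 114249821).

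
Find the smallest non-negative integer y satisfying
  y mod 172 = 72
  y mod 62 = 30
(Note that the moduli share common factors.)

588

gcd(172, 62) = 2 and 2 | (30 − 72), so the pair is consistent; merging gives y ≡ 588 (mod 5332), where 5332 = lcm(172, 62).
The solution is unique modulo lcm(172, 62) = 5332.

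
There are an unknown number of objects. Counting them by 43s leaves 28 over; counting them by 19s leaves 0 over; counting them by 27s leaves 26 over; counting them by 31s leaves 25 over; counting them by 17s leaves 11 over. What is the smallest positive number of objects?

1499309

The moduli are pairwise coprime; M = 43·19·27·31·17 = 11625093.
M/43 = 270351; 270351 ≡ 10 (mod 43); 10·13 ≡ 1, so inverse 13.
M/19 = 611847; 611847 ≡ 9 (mod 19); 9·17 ≡ 1, so inverse 17.
M/27 = 430559; 430559 ≡ 17 (mod 27); 17·8 ≡ 1, so inverse 8.
M/31 = 375003; 375003 ≡ 27 (mod 31); 27·23 ≡ 1, so inverse 23.
M/17 = 683829; 683829 ≡ 4 (mod 17); 4·13 ≡ 1, so inverse 13.
N ≡ 28·270351·13 + 0·611847·17 + 26·430559·8 + 25·375003·23 + 11·683829·13 = 501378308.
501378308 mod 11625093 = 1499309.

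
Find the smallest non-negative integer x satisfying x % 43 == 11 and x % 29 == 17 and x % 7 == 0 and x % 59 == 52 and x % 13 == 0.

The moduli are pairwise coprime; N = 43·29·7·59·13 = 6695143.
N/43 = 155701; 155701 ≡ 41 (mod 43); 41·21 ≡ 1, so inverse 21.
N/29 = 230867; 230867 ≡ 27 (mod 29); 27·14 ≡ 1, so inverse 14.
N/7 = 956449; 956449 ≡ 4 (mod 7); 4·2 ≡ 1, so inverse 2.
N/59 = 113477; 113477 ≡ 20 (mod 59); 20·3 ≡ 1, so inverse 3.
N/13 = 515011; 515011 ≡ 3 (mod 13); 3·9 ≡ 1, so inverse 9.
x ≡ 11·155701·21 + 17·230867·14 + 0·956449·2 + 52·113477·3 + 0·515011·9 = 108615689.
108615689 mod 6695143 = 1493401.

1493401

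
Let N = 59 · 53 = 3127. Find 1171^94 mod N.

252

Mod 59: 1171 ≡ 50; by Fermat, exponent reduces to 94 mod 58 = 36; 50^36 ≡ 16 (mod 59).
Mod 53: 1171 ≡ 5; by Fermat, exponent reduces to 94 mod 52 = 42; 5^42 ≡ 40 (mod 53).
Combine by CRT: x ≡ 16 (mod 59), x ≡ 40 (mod 53) ⇒ x ≡ 252 (mod 3127).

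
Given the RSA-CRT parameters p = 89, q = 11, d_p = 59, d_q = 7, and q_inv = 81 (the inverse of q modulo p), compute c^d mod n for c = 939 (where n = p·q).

m₁ = c^(d_p) mod p: c ≡ 49 (mod 89), and 49^59 mod 89 = 47.
m₂ = c^(d_q) mod q: c ≡ 4 (mod 11), and 4^7 mod 11 = 5.
h = q_inv·(m₁ − m₂) mod p = 81·(47 − 5) mod 89 = 20.
m = m₂ + h·q = 5 + 20·11 = 225.

225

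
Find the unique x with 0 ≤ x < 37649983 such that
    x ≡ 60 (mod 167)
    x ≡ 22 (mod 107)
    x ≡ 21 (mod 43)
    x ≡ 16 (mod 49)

From x ≡ 60 (mod 167) write x = 60 + 167t. Substituting into x ≡ 22 (mod 107) gives 167t ≡ 69 (mod 107), and since 60⁻¹ ≡ 66 (mod 107), t ≡ 60. Hence x ≡ 60 + 167·60 = 10080 (mod 17869).
From x ≡ 10080 (mod 17869) write x = 10080 + 17869t. Substituting into x ≡ 21 (mod 43) gives 17869t ≡ 3 (mod 43), and since 24⁻¹ ≡ 9 (mod 43), t ≡ 27. Hence x ≡ 10080 + 17869·27 = 492543 (mod 768367).
From x ≡ 492543 (mod 768367) write x = 492543 + 768367t. Substituting into x ≡ 16 (mod 49) gives 768367t ≡ 21 (mod 49), and since 47⁻¹ ≡ 24 (mod 49), t ≡ 14. Hence x ≡ 492543 + 768367·14 = 11249681 (mod 37649983).

11249681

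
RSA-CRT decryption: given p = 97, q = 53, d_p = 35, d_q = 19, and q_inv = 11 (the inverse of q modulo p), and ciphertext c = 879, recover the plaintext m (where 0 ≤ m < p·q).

m₁ = c^(d_p) mod p: c ≡ 6 (mod 97), and 6^35 mod 97 = 81.
m₂ = c^(d_q) mod q: c ≡ 31 (mod 53), and 31^19 mod 53 = 8.
h = q_inv·(m₁ − m₂) mod p = 11·(81 − 8) mod 97 = 27.
m = m₂ + h·q = 8 + 27·53 = 1439.

1439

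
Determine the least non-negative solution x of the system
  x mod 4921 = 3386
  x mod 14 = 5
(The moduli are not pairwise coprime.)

8307

gcd(4921, 14) = 7 and 7 | (5 − 3386), so the pair is consistent; merging gives x ≡ 8307 (mod 9842), where 9842 = lcm(4921, 14).
The solution is unique modulo lcm(4921, 14) = 9842.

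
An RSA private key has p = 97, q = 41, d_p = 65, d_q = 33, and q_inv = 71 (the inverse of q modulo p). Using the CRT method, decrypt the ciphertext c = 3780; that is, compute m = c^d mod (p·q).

m₁ = c^(d_p) mod p: c ≡ 94 (mod 97), and 94^65 mod 97 = 11.
m₂ = c^(d_q) mod q: c ≡ 8 (mod 41), and 8^33 mod 41 = 21.
h = q_inv·(m₁ − m₂) mod p = 71·(11 − 21) mod 97 = 66.
m = m₂ + h·q = 21 + 66·41 = 2727.

2727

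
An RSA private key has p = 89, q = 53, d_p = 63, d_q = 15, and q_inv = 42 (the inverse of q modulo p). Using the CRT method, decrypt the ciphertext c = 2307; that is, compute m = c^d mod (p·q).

m₁ = c^(d_p) mod p: c ≡ 82 (mod 89), and 82^63 mod 89 = 59.
m₂ = c^(d_q) mod q: c ≡ 28 (mod 53), and 28^15 mod 53 = 42.
h = q_inv·(m₁ − m₂) mod p = 42·(59 − 42) mod 89 = 2.
m = m₂ + h·q = 42 + 2·53 = 148.

148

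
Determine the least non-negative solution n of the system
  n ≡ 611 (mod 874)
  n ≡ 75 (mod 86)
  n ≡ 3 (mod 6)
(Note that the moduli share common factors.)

90633

gcd(874, 86) = 2 and 2 | (75 − 611), so the pair is consistent; merging gives n ≡ 15469 (mod 37582), where 37582 = lcm(874, 86).
gcd(37582, 6) = 2 and 2 | (3 − 15469), so the pair is consistent; merging gives n ≡ 90633 (mod 112746), where 112746 = lcm(37582, 6).
The solution is unique modulo lcm(874, 86, 6) = 112746.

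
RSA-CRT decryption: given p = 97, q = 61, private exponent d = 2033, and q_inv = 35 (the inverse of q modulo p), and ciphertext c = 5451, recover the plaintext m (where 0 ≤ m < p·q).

4831

d_p = d mod (p−1) = 2033 mod 96 = 17; d_q = d mod (q−1) = 53.
m₁ = c^(d_p) mod p: c ≡ 19 (mod 97), and 19^17 mod 97 = 78.
m₂ = c^(d_q) mod q: c ≡ 22 (mod 61), and 22^53 mod 61 = 12.
h = q_inv·(m₁ − m₂) mod p = 35·(78 − 12) mod 97 = 79.
m = m₂ + h·q = 12 + 79·61 = 4831.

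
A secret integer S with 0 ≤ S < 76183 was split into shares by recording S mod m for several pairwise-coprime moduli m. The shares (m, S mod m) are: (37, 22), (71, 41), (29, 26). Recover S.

4869

The moduli are pairwise coprime; N = 37·71·29 = 76183.
N/37 = 2059; 2059 ≡ 24 (mod 37); 24·17 ≡ 1, so inverse 17.
N/71 = 1073; 1073 ≡ 8 (mod 71); 8·9 ≡ 1, so inverse 9.
N/29 = 2627; 2627 ≡ 17 (mod 29); 17·12 ≡ 1, so inverse 12.
S ≡ 22·2059·17 + 41·1073·9 + 26·2627·12 = 1985627.
1985627 mod 76183 = 4869.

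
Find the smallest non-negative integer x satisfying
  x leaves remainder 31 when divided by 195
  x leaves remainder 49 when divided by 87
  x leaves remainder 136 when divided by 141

Combine the congruences pairwise.
gcd(195, 87) = 3 and 3 | (49 − 31), so the pair is consistent; merging gives x ≡ 1006 (mod 5655), where 5655 = lcm(195, 87).
gcd(5655, 141) = 3 and 3 | (136 − 1006), so the pair is consistent; merging gives x ≡ 204586 (mod 265785), where 265785 = lcm(5655, 141).
The solution is unique modulo lcm(195, 87, 141) = 265785.

204586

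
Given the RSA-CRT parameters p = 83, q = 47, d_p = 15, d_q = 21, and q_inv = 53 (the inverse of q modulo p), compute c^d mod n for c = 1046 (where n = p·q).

862

m₁ = c^(d_p) mod p: c ≡ 50 (mod 83), and 50^15 mod 83 = 32.
m₂ = c^(d_q) mod q: c ≡ 12 (mod 47), and 12^21 mod 47 = 16.
h = q_inv·(m₁ − m₂) mod p = 53·(32 − 16) mod 83 = 18.
m = m₂ + h·q = 16 + 18·47 = 862.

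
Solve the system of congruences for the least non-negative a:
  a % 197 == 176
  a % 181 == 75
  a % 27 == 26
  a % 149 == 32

The moduli are pairwise coprime; N = 197·181·27·149 = 143448111.
N/197 = 728163; 728163 ≡ 51 (mod 197); 51·85 ≡ 1, so inverse 85.
N/181 = 792531; 792531 ≡ 113 (mod 181); 113·173 ≡ 1, so inverse 173.
N/27 = 5312893; 5312893 ≡ 22 (mod 27); 22·16 ≡ 1, so inverse 16.
N/149 = 962739; 962739 ≡ 50 (mod 149); 50·3 ≡ 1, so inverse 3.
a ≡ 176·728163·85 + 75·792531·173 + 26·5312893·16 + 32·962739·3 = 23478994637.
23478994637 mod 143448111 = 96952544.

96952544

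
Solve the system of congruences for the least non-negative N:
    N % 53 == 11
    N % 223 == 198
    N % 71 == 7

Combine the congruences pairwise.
From N ≡ 11 (mod 53) write N = 11 + 53t. Substituting into N ≡ 198 (mod 223) gives 53t ≡ 187 (mod 223), and since 53⁻¹ ≡ 101 (mod 223), t ≡ 155. Hence N ≡ 11 + 53·155 = 8226 (mod 11819).
From N ≡ 8226 (mod 11819) write N = 8226 + 11819t. Substituting into N ≡ 7 (mod 71) gives 11819t ≡ 17 (mod 71), and since 33⁻¹ ≡ 28 (mod 71), t ≡ 50. Hence N ≡ 8226 + 11819·50 = 599176 (mod 839149).

599176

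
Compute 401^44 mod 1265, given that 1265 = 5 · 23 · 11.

691

Mod 5: 401 ≡ 1; since 4 | 44, by Fermat 1^44 ≡ 1 (mod 5).
Mod 23: 401 ≡ 10; since 22 | 44, by Fermat 10^44 ≡ 1 (mod 23).
Mod 11: 401 ≡ 5; by Fermat, exponent reduces to 44 mod 10 = 4; 5^4 ≡ 9 (mod 11).
Combine by CRT: x ≡ 1 (mod 5), x ≡ 1 (mod 23), x ≡ 9 (mod 11) ⇒ x ≡ 691 (mod 1265).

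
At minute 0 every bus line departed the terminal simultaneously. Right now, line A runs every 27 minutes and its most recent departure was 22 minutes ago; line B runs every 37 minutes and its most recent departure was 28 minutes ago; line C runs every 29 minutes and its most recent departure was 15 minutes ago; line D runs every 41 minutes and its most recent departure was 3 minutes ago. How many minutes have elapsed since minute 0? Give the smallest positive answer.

From t ≡ 22 (mod 27) write t = 22 + 27s. Substituting into t ≡ 28 (mod 37) gives 27s ≡ 6 (mod 37), and since 27⁻¹ ≡ 11 (mod 37), s ≡ 29. Hence t ≡ 22 + 27·29 = 805 (mod 999).
From t ≡ 805 (mod 999) write t = 805 + 999s. Substituting into t ≡ 15 (mod 29) gives 999s ≡ 22 (mod 29), and since 13⁻¹ ≡ 9 (mod 29), s ≡ 24. Hence t ≡ 805 + 999·24 = 24781 (mod 28971).
From t ≡ 24781 (mod 28971) write t = 24781 + 28971s. Substituting into t ≡ 3 (mod 41) gives 28971s ≡ 27 (mod 41), and since 25⁻¹ ≡ 23 (mod 41), s ≡ 6. Hence t ≡ 24781 + 28971·6 = 198607 (mod 1187811).

198607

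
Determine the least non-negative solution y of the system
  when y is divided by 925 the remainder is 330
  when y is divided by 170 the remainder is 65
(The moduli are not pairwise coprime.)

1255

Combine the congruences pairwise.
gcd(925, 170) = 5 and 5 | (65 − 330), so the pair is consistent; merging gives y ≡ 1255 (mod 31450), where 31450 = lcm(925, 170).
The solution is unique modulo lcm(925, 170) = 31450.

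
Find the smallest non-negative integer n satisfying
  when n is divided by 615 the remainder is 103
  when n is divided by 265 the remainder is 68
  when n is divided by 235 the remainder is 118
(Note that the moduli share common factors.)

gcd(615, 265) = 5 and 5 | (68 − 103), so the pair is consistent; merging gives n ≡ 22858 (mod 32595), where 32595 = lcm(615, 265).
gcd(32595, 235) = 5 and 5 | (118 − 22858), so the pair is consistent; merging gives n ≡ 544378 (mod 1531965), where 1531965 = lcm(32595, 235).
The solution is unique modulo lcm(615, 265, 235) = 1531965.

544378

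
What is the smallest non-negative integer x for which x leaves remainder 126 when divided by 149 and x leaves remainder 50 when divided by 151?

Combine the congruences pairwise.
From x ≡ 126 (mod 149) write x = 126 + 149t. Substituting into x ≡ 50 (mod 151) gives 149t ≡ 75 (mod 151), and since 149⁻¹ ≡ 75 (mod 151), t ≡ 38. Hence x ≡ 126 + 149·38 = 5788 (mod 22499).

5788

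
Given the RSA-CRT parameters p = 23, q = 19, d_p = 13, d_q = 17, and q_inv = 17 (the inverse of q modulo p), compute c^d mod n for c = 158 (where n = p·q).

m₁ = c^(d_p) mod p: c ≡ 20 (mod 23), and 20^13 mod 23 = 14.
m₂ = c^(d_q) mod q: c ≡ 6 (mod 19), and 6^17 mod 19 = 16.
h = q_inv·(m₁ − m₂) mod p = 17·(14 − 16) mod 23 = 12.
m = m₂ + h·q = 16 + 12·19 = 244.

244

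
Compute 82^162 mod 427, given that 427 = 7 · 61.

365

Mod 7: 82 ≡ 5; since 6 | 162, by Fermat 5^162 ≡ 1 (mod 7).
Mod 61: 82 ≡ 21; by Fermat, exponent reduces to 162 mod 60 = 42; 21^42 ≡ 60 (mod 61).
Combine by CRT: x ≡ 1 (mod 7), x ≡ 60 (mod 61) ⇒ x ≡ 365 (mod 427).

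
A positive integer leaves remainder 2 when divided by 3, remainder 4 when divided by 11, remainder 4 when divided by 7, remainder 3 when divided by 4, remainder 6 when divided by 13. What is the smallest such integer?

851

From m ≡ 2 (mod 3) write m = 2 + 3t. Substituting into m ≡ 4 (mod 11) gives 3t ≡ 2 (mod 11), and since 3⁻¹ ≡ 4 (mod 11), t ≡ 8. Hence m ≡ 2 + 3·8 = 26 (mod 33).
From m ≡ 26 (mod 33) write m = 26 + 33t. Substituting into m ≡ 4 (mod 7) gives 33t ≡ 6 (mod 7), and since 5⁻¹ ≡ 3 (mod 7), t ≡ 4. Hence m ≡ 26 + 33·4 = 158 (mod 231).
From m ≡ 158 (mod 231) write m = 158 + 231t. Substituting into m ≡ 3 (mod 4) gives 231t ≡ 1 (mod 4), and since 3⁻¹ ≡ 3 (mod 4), t ≡ 3. Hence m ≡ 158 + 231·3 = 851 (mod 924).
From m ≡ 851 (mod 924) write m = 851 + 924t. Substituting into m ≡ 6 (mod 13) gives 924t ≡ 0 (mod 13), and since 1⁻¹ ≡ 1 (mod 13), t ≡ 0. Hence m ≡ 851 + 924·0 = 851 (mod 12012).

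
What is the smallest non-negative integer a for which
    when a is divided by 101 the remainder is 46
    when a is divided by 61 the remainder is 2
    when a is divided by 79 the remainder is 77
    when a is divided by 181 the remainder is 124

40884947

From a ≡ 46 (mod 101) write a = 46 + 101t. Substituting into a ≡ 2 (mod 61) gives 101t ≡ 17 (mod 61), and since 40⁻¹ ≡ 29 (mod 61), t ≡ 5. Hence a ≡ 46 + 101·5 = 551 (mod 6161).
From a ≡ 551 (mod 6161) write a = 551 + 6161t. Substituting into a ≡ 77 (mod 79) gives 6161t ≡ 0 (mod 79), and since 78⁻¹ ≡ 78 (mod 79), t ≡ 0. Hence a ≡ 551 + 6161·0 = 551 (mod 486719).
From a ≡ 551 (mod 486719) write a = 551 + 486719t. Substituting into a ≡ 124 (mod 181) gives 486719t ≡ 116 (mod 181), and since 10⁻¹ ≡ 163 (mod 181), t ≡ 84. Hence a ≡ 551 + 486719·84 = 40884947 (mod 88096139).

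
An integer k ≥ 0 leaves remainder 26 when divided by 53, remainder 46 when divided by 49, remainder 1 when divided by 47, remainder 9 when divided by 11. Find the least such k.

39246

From k ≡ 26 (mod 53) write k = 26 + 53t. Substituting into k ≡ 46 (mod 49) gives 53t ≡ 20 (mod 49), and since 4⁻¹ ≡ 37 (mod 49), t ≡ 5. Hence k ≡ 26 + 53·5 = 291 (mod 2597).
From k ≡ 291 (mod 2597) write k = 291 + 2597t. Substituting into k ≡ 1 (mod 47) gives 2597t ≡ 39 (mod 47), and since 12⁻¹ ≡ 4 (mod 47), t ≡ 15. Hence k ≡ 291 + 2597·15 = 39246 (mod 122059).
From k ≡ 39246 (mod 122059) write k = 39246 + 122059t. Substituting into k ≡ 9 (mod 11) gives 122059t ≡ 0 (mod 11), and since 3⁻¹ ≡ 4 (mod 11), t ≡ 0. Hence k ≡ 39246 + 122059·0 = 39246 (mod 1342649).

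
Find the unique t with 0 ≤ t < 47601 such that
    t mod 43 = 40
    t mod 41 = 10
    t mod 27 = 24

1158

Combine the congruences pairwise.
From t ≡ 40 (mod 43) write t = 40 + 43s. Substituting into t ≡ 10 (mod 41) gives 43s ≡ 11 (mod 41), and since 2⁻¹ ≡ 21 (mod 41), s ≡ 26. Hence t ≡ 40 + 43·26 = 1158 (mod 1763).
From t ≡ 1158 (mod 1763) write t = 1158 + 1763s. Substituting into t ≡ 24 (mod 27) gives 1763s ≡ 0 (mod 27), and since 8⁻¹ ≡ 17 (mod 27), s ≡ 0. Hence t ≡ 1158 + 1763·0 = 1158 (mod 47601).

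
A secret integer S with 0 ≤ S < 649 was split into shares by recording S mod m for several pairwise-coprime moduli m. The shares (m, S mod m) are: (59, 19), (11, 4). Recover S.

609

From S ≡ 19 (mod 59) write S = 19 + 59t. Substituting into S ≡ 4 (mod 11) gives 59t ≡ 7 (mod 11), and since 4⁻¹ ≡ 3 (mod 11), t ≡ 10. Hence S ≡ 19 + 59·10 = 609 (mod 649).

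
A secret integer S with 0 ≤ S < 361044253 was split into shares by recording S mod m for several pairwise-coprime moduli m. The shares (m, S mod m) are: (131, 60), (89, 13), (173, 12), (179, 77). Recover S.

48466654

Combine the congruences pairwise.
From S ≡ 60 (mod 131) write S = 60 + 131t. Substituting into S ≡ 13 (mod 89) gives 131t ≡ 42 (mod 89), and since 42⁻¹ ≡ 53 (mod 89), t ≡ 1. Hence S ≡ 60 + 131·1 = 191 (mod 11659).
From S ≡ 191 (mod 11659) write S = 191 + 11659t. Substituting into S ≡ 12 (mod 173) gives 11659t ≡ 167 (mod 173), and since 68⁻¹ ≡ 28 (mod 173), t ≡ 5. Hence S ≡ 191 + 11659·5 = 58486 (mod 2017007).
From S ≡ 58486 (mod 2017007) write S = 58486 + 2017007t. Substituting into S ≡ 77 (mod 179) gives 2017007t ≡ 124 (mod 179), and since 35⁻¹ ≡ 133 (mod 179), t ≡ 24. Hence S ≡ 58486 + 2017007·24 = 48466654 (mod 361044253).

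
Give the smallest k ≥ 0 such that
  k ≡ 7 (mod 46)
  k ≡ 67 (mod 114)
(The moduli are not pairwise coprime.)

gcd(46, 114) = 2 and 2 | (67 − 7), so the pair is consistent; merging gives k ≡ 1663 (mod 2622), where 2622 = lcm(46, 114).
The solution is unique modulo lcm(46, 114) = 2622.

1663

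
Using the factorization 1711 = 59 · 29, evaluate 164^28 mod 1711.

Mod 59: 164 ≡ 46; 46^28 ≡ 9 (mod 59).
Mod 29: 164 ≡ 19; since 28 | 28, by Fermat 19^28 ≡ 1 (mod 29).
Combine by CRT: x ≡ 9 (mod 59), x ≡ 1 (mod 29) ⇒ x ≡ 1248 (mod 1711).

1248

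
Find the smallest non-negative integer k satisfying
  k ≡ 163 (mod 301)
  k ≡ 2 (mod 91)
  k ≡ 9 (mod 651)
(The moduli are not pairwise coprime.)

Combine the congruences pairwise.
gcd(301, 91) = 7 and 7 | (2 − 163), so the pair is consistent; merging gives k ≡ 1367 (mod 3913), where 3913 = lcm(301, 91).
gcd(3913, 651) = 7 and 7 | (9 − 1367), so the pair is consistent; merging gives k ≡ 333972 (mod 363909), where 363909 = lcm(3913, 651).
The solution is unique modulo lcm(301, 91, 651) = 363909.

333972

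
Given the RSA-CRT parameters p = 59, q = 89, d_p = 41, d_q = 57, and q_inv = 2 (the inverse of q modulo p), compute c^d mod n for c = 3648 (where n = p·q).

4093

m₁ = c^(d_p) mod p: c ≡ 49 (mod 59), and 49^41 mod 59 = 22.
m₂ = c^(d_q) mod q: c ≡ 88 (mod 89), and 88^57 mod 89 = 88.
h = q_inv·(m₁ − m₂) mod p = 2·(22 − 88) mod 59 = 45.
m = m₂ + h·q = 88 + 45·89 = 4093.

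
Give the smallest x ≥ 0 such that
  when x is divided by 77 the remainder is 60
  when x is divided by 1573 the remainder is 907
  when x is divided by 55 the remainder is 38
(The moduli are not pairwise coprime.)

11918

Combine the congruences pairwise.
gcd(77, 1573) = 11 and 11 | (907 − 60), so the pair is consistent; merging gives x ≡ 907 (mod 11011), where 11011 = lcm(77, 1573).
gcd(11011, 55) = 11 and 11 | (38 − 907), so the pair is consistent; merging gives x ≡ 11918 (mod 55055), where 55055 = lcm(11011, 55).
The solution is unique modulo lcm(77, 1573, 55) = 55055.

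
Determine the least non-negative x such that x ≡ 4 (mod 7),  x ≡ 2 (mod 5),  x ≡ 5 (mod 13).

The moduli are pairwise coprime; N = 7·5·13 = 455.
N/7 = 65; 65 ≡ 2 (mod 7); 2·4 ≡ 1, so inverse 4.
N/5 = 91; 91 ≡ 1 (mod 5), inverse 1.
N/13 = 35; 35 ≡ 9 (mod 13); 9·3 ≡ 1, so inverse 3.
x ≡ 4·65·4 + 2·91·1 + 5·35·3 = 1747.
1747 mod 455 = 382.

382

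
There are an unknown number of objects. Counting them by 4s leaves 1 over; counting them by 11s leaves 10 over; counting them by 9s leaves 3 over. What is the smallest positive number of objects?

From N ≡ 1 (mod 4) write N = 1 + 4t. Substituting into N ≡ 10 (mod 11) gives 4t ≡ 9 (mod 11), and since 4⁻¹ ≡ 3 (mod 11), t ≡ 5. Hence N ≡ 1 + 4·5 = 21 (mod 44).
From N ≡ 21 (mod 44) write N = 21 + 44t. Substituting into N ≡ 3 (mod 9) gives 44t ≡ 0 (mod 9), and since 8⁻¹ ≡ 8 (mod 9), t ≡ 0. Hence N ≡ 21 + 44·0 = 21 (mod 396).

21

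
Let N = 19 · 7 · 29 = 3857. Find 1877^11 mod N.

Mod 19: 1877 ≡ 15; 15^11 ≡ 3 (mod 19).
Mod 7: 1877 ≡ 1; by Fermat, exponent reduces to 11 mod 6 = 5; 1^5 ≡ 1 (mod 7).
Mod 29: 1877 ≡ 21; 21^11 ≡ 26 (mod 29).
Combine by CRT: x ≡ 3 (mod 19), x ≡ 1 (mod 7), x ≡ 26 (mod 29) ⇒ x ≡ 2549 (mod 3857).

2549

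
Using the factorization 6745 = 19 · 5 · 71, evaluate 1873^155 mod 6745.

Mod 19: 1873 ≡ 11; by Fermat, exponent reduces to 155 mod 18 = 11; 11^11 ≡ 7 (mod 19).
Mod 5: 1873 ≡ 3; by Fermat, exponent reduces to 155 mod 4 = 3; 3^3 ≡ 2 (mod 5).
Mod 71: 1873 ≡ 27; by Fermat, exponent reduces to 155 mod 70 = 15; 27^15 ≡ 48 (mod 71).
Combine by CRT: x ≡ 7 (mod 19), x ≡ 2 (mod 5), x ≡ 48 (mod 71) ⇒ x ≡ 4947 (mod 6745).

4947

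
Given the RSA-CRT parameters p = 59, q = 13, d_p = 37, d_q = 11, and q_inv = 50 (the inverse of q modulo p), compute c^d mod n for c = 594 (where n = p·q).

m₁ = c^(d_p) mod p: c ≡ 4 (mod 59), and 4^37 mod 59 = 46.
m₂ = c^(d_q) mod q: c ≡ 9 (mod 13), and 9^11 mod 13 = 3.
h = q_inv·(m₁ − m₂) mod p = 50·(46 − 3) mod 59 = 26.
m = m₂ + h·q = 3 + 26·13 = 341.

341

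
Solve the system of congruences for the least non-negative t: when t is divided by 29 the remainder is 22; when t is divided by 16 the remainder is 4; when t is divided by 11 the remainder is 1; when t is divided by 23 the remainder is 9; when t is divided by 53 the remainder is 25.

5658676

From t ≡ 22 (mod 29) write t = 22 + 29s. Substituting into t ≡ 4 (mod 16) gives 29s ≡ 14 (mod 16), and since 13⁻¹ ≡ 5 (mod 16), s ≡ 6. Hence t ≡ 22 + 29·6 = 196 (mod 464).
From t ≡ 196 (mod 464) write t = 196 + 464s. Substituting into t ≡ 1 (mod 11) gives 464s ≡ 3 (mod 11), and since 2⁻¹ ≡ 6 (mod 11), s ≡ 7. Hence t ≡ 196 + 464·7 = 3444 (mod 5104).
From t ≡ 3444 (mod 5104) write t = 3444 + 5104s. Substituting into t ≡ 9 (mod 23) gives 5104s ≡ 15 (mod 23), and since 21⁻¹ ≡ 11 (mod 23), s ≡ 4. Hence t ≡ 3444 + 5104·4 = 23860 (mod 117392).
From t ≡ 23860 (mod 117392) write t = 23860 + 117392s. Substituting into t ≡ 25 (mod 53) gives 117392s ≡ 15 (mod 53), and since 50⁻¹ ≡ 35 (mod 53), s ≡ 48. Hence t ≡ 23860 + 117392·48 = 5658676 (mod 6221776).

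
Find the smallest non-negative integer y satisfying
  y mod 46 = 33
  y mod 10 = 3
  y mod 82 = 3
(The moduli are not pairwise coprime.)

1643

Combine the congruences pairwise.
gcd(46, 10) = 2 and 2 | (3 − 33), so the pair is consistent; merging gives y ≡ 33 (mod 230), where 230 = lcm(46, 10).
gcd(230, 82) = 2 and 2 | (3 − 33), so the pair is consistent; merging gives y ≡ 1643 (mod 9430), where 9430 = lcm(230, 82).
The solution is unique modulo lcm(46, 10, 82) = 9430.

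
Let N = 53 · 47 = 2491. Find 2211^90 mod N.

576

Mod 53: 2211 ≡ 38; by Fermat, exponent reduces to 90 mod 52 = 38; 38^38 ≡ 46 (mod 53).
Mod 47: 2211 ≡ 2; by Fermat, exponent reduces to 90 mod 46 = 44; 2^44 ≡ 12 (mod 47).
Combine by CRT: x ≡ 46 (mod 53), x ≡ 12 (mod 47) ⇒ x ≡ 576 (mod 2491).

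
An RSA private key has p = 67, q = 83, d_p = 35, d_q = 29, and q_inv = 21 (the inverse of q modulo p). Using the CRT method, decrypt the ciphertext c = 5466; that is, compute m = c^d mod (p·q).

382

m₁ = c^(d_p) mod p: c ≡ 39 (mod 67), and 39^35 mod 67 = 47.
m₂ = c^(d_q) mod q: c ≡ 71 (mod 83), and 71^29 mod 83 = 50.
h = q_inv·(m₁ − m₂) mod p = 21·(47 − 50) mod 67 = 4.
m = m₂ + h·q = 50 + 4·83 = 382.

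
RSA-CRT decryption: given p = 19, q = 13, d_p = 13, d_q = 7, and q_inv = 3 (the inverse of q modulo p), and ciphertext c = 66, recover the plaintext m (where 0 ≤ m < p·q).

m₁ = c^(d_p) mod p: c ≡ 9 (mod 19), and 9^13 mod 19 = 6.
m₂ = c^(d_q) mod q: c ≡ 1 (mod 13), and 1^7 mod 13 = 1.
h = q_inv·(m₁ − m₂) mod p = 3·(6 − 1) mod 19 = 15.
m = m₂ + h·q = 1 + 15·13 = 196.

196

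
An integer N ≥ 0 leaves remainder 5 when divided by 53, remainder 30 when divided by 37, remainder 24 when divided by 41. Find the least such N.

52422

The moduli are pairwise coprime; M = 53·37·41 = 80401.
M/53 = 1517; 1517 ≡ 33 (mod 53); 33·45 ≡ 1, so inverse 45.
M/37 = 2173; 2173 ≡ 27 (mod 37); 27·11 ≡ 1, so inverse 11.
M/41 = 1961; 1961 ≡ 34 (mod 41); 34·35 ≡ 1, so inverse 35.
N ≡ 5·1517·45 + 30·2173·11 + 24·1961·35 = 2705655.
2705655 mod 80401 = 52422.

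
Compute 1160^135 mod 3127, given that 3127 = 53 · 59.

Mod 53: 1160 ≡ 47; by Fermat, exponent reduces to 135 mod 52 = 31; 47^31 ≡ 15 (mod 53).
Mod 59: 1160 ≡ 39; by Fermat, exponent reduces to 135 mod 58 = 19; 39^19 ≡ 10 (mod 59).
Combine by CRT: x ≡ 15 (mod 53), x ≡ 10 (mod 59) ⇒ x ≡ 2665 (mod 3127).

2665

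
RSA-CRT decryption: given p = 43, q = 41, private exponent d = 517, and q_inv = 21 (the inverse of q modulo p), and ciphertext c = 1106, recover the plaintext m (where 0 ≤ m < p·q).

d_p = d mod (p−1) = 517 mod 42 = 13; d_q = d mod (q−1) = 37.
m₁ = c^(d_p) mod p: c ≡ 31 (mod 43), and 31^13 mod 43 = 40.
m₂ = c^(d_q) mod q: c ≡ 40 (mod 41), and 40^37 mod 41 = 40.
h = q_inv·(m₁ − m₂) mod p = 21·(40 − 40) mod 43 = 0.
m = m₂ + h·q = 40 + 0·41 = 40.

40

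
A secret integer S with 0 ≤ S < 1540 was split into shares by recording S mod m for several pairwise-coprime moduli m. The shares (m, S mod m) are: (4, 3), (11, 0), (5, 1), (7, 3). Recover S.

The moduli are pairwise coprime; N = 4·11·5·7 = 1540.
N/4 = 385; 385 ≡ 1 (mod 4), inverse 1.
N/11 = 140; 140 ≡ 8 (mod 11); 8·7 ≡ 1, so inverse 7.
N/5 = 308; 308 ≡ 3 (mod 5); 3·2 ≡ 1, so inverse 2.
N/7 = 220; 220 ≡ 3 (mod 7); 3·5 ≡ 1, so inverse 5.
S ≡ 3·385·1 + 0·140·7 + 1·308·2 + 3·220·5 = 5071.
5071 mod 1540 = 451.

451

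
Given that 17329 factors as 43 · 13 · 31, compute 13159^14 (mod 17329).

4559

Mod 43: 13159 ≡ 1; 1^14 ≡ 1 (mod 43).
Mod 13: 13159 ≡ 3; by Fermat, exponent reduces to 14 mod 12 = 2; 3^2 ≡ 9 (mod 13).
Mod 31: 13159 ≡ 15; 15^14 ≡ 2 (mod 31).
Combine by CRT: x ≡ 1 (mod 43), x ≡ 9 (mod 13), x ≡ 2 (mod 31) ⇒ x ≡ 4559 (mod 17329).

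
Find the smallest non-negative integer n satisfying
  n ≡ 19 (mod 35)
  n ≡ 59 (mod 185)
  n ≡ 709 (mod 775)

Combine the congruences pairwise.
gcd(35, 185) = 5 and 5 | (59 − 19), so the pair is consistent; merging gives n ≡ 614 (mod 1295), where 1295 = lcm(35, 185).
gcd(1295, 775) = 5 and 5 | (709 − 614), so the pair is consistent; merging gives n ≡ 137884 (mod 200725), where 200725 = lcm(1295, 775).
The solution is unique modulo lcm(35, 185, 775) = 200725.

137884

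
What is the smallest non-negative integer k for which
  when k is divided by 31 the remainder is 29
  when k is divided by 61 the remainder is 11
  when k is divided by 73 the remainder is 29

131283

The moduli are pairwise coprime; N = 31·61·73 = 138043.
N/31 = 4453; 4453 ≡ 20 (mod 31); 20·14 ≡ 1, so inverse 14.
N/61 = 2263; 2263 ≡ 6 (mod 61); 6·51 ≡ 1, so inverse 51.
N/73 = 1891; 1891 ≡ 66 (mod 73); 66·52 ≡ 1, so inverse 52.
k ≡ 29·4453·14 + 11·2263·51 + 29·1891·52 = 5929089.
5929089 mod 138043 = 131283.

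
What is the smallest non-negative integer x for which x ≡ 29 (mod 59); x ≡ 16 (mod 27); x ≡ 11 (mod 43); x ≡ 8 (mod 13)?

Combine the congruences pairwise.
From x ≡ 29 (mod 59) write x = 29 + 59t. Substituting into x ≡ 16 (mod 27) gives 59t ≡ 14 (mod 27), and since 5⁻¹ ≡ 11 (mod 27), t ≡ 19. Hence x ≡ 29 + 59·19 = 1150 (mod 1593).
From x ≡ 1150 (mod 1593) write x = 1150 + 1593t. Substituting into x ≡ 11 (mod 43) gives 1593t ≡ 22 (mod 43), and since 2⁻¹ ≡ 22 (mod 43), t ≡ 11. Hence x ≡ 1150 + 1593·11 = 18673 (mod 68499).
From x ≡ 18673 (mod 68499) write x = 18673 + 68499t. Substituting into x ≡ 8 (mod 13) gives 68499t ≡ 3 (mod 13), and since 2⁻¹ ≡ 7 (mod 13), t ≡ 8. Hence x ≡ 18673 + 68499·8 = 566665 (mod 890487).

566665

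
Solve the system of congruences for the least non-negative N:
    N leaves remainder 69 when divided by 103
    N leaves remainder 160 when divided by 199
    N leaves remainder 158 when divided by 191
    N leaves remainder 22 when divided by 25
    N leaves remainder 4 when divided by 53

From N ≡ 69 (mod 103) write N = 69 + 103t. Substituting into N ≡ 160 (mod 199) gives 103t ≡ 91 (mod 199), and since 103⁻¹ ≡ 114 (mod 199), t ≡ 26. Hence N ≡ 69 + 103·26 = 2747 (mod 20497).
From N ≡ 2747 (mod 20497) write N = 2747 + 20497t. Substituting into N ≡ 158 (mod 191) gives 20497t ≡ 85 (mod 191), and since 60⁻¹ ≡ 156 (mod 191), t ≡ 81. Hence N ≡ 2747 + 20497·81 = 1663004 (mod 3914927).
From N ≡ 1663004 (mod 3914927) write N = 1663004 + 3914927t. Substituting into N ≡ 22 (mod 25) gives 3914927t ≡ 18 (mod 25), and since 2⁻¹ ≡ 13 (mod 25), t ≡ 9. Hence N ≡ 1663004 + 3914927·9 = 36897347 (mod 97873175).
From N ≡ 36897347 (mod 97873175) write N = 36897347 + 97873175t. Substituting into N ≡ 4 (mod 53) gives 97873175t ≡ 38 (mod 53), and since 36⁻¹ ≡ 28 (mod 53), t ≡ 4. Hence N ≡ 36897347 + 97873175·4 = 428390047 (mod 5187278275).

428390047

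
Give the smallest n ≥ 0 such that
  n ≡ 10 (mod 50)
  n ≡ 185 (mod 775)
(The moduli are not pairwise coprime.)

960

Combine the congruences pairwise.
gcd(50, 775) = 25 and 25 | (185 − 10), so the pair is consistent; merging gives n ≡ 960 (mod 1550), where 1550 = lcm(50, 775).
The solution is unique modulo lcm(50, 775) = 1550.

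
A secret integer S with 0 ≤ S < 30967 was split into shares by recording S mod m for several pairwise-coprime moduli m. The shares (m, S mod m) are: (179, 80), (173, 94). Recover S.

10820

Combine the congruences pairwise.
From S ≡ 80 (mod 179) write S = 80 + 179t. Substituting into S ≡ 94 (mod 173) gives 179t ≡ 14 (mod 173), and since 6⁻¹ ≡ 29 (mod 173), t ≡ 60. Hence S ≡ 80 + 179·60 = 10820 (mod 30967).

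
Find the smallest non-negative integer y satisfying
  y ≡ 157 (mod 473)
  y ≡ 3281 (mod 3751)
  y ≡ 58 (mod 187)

2347656

gcd(473, 3751) = 11 and 11 | (3281 − 157), so the pair is consistent; merging gives y ≡ 89554 (mod 161293), where 161293 = lcm(473, 3751).
gcd(161293, 187) = 11 and 11 | (58 − 89554), so the pair is consistent; merging gives y ≡ 2347656 (mod 2741981), where 2741981 = lcm(161293, 187).
The solution is unique modulo lcm(473, 3751, 187) = 2741981.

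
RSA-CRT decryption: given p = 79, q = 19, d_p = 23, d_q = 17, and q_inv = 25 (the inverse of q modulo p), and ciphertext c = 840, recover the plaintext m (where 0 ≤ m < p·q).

m₁ = c^(d_p) mod p: c ≡ 50 (mod 79), and 50^23 mod 79 = 42.
m₂ = c^(d_q) mod q: c ≡ 4 (mod 19), and 4^17 mod 19 = 5.
h = q_inv·(m₁ − m₂) mod p = 25·(42 − 5) mod 79 = 56.
m = m₂ + h·q = 5 + 56·19 = 1069.

1069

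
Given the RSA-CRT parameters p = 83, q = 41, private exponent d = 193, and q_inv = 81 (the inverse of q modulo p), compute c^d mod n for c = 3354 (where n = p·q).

307

d_p = d mod (p−1) = 193 mod 82 = 29; d_q = d mod (q−1) = 33.
m₁ = c^(d_p) mod p: c ≡ 34 (mod 83), and 34^29 mod 83 = 58.
m₂ = c^(d_q) mod q: c ≡ 33 (mod 41), and 33^33 mod 41 = 20.
h = q_inv·(m₁ − m₂) mod p = 81·(58 − 20) mod 83 = 7.
m = m₂ + h·q = 20 + 7·41 = 307.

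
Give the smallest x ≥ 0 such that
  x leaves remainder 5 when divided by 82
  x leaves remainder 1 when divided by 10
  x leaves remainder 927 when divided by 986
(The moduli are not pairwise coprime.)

152771

gcd(82, 10) = 2 and 2 | (1 − 5), so the pair is consistent; merging gives x ≡ 251 (mod 410), where 410 = lcm(82, 10).
gcd(410, 986) = 2 and 2 | (927 − 251), so the pair is consistent; merging gives x ≡ 152771 (mod 202130), where 202130 = lcm(410, 986).
The solution is unique modulo lcm(82, 10, 986) = 202130.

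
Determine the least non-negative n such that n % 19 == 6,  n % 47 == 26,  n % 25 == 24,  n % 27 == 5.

The moduli are pairwise coprime; M = 19·47·25·27 = 602775.
M/19 = 31725; 31725 ≡ 14 (mod 19); 14·15 ≡ 1, so inverse 15.
M/47 = 12825; 12825 ≡ 41 (mod 47); 41·39 ≡ 1, so inverse 39.
M/25 = 24111; 24111 ≡ 11 (mod 25); 11·16 ≡ 1, so inverse 16.
M/27 = 22325; 22325 ≡ 23 (mod 27); 23·20 ≡ 1, so inverse 20.
n ≡ 6·31725·15 + 26·12825·39 + 24·24111·16 + 5·22325·20 = 27350924.
27350924 mod 602775 = 226049.

226049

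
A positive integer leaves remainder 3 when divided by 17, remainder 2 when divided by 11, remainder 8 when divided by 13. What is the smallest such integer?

From x ≡ 3 (mod 17) write x = 3 + 17t. Substituting into x ≡ 2 (mod 11) gives 17t ≡ 10 (mod 11), and since 6⁻¹ ≡ 2 (mod 11), t ≡ 9. Hence x ≡ 3 + 17·9 = 156 (mod 187).
From x ≡ 156 (mod 187) write x = 156 + 187t. Substituting into x ≡ 8 (mod 13) gives 187t ≡ 8 (mod 13), and since 5⁻¹ ≡ 8 (mod 13), t ≡ 12. Hence x ≡ 156 + 187·12 = 2400 (mod 2431).

2400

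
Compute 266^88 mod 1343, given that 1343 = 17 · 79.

730

Mod 17: 266 ≡ 11; by Fermat, exponent reduces to 88 mod 16 = 8; 11^8 ≡ 16 (mod 17).
Mod 79: 266 ≡ 29; by Fermat, exponent reduces to 88 mod 78 = 10; 29^10 ≡ 19 (mod 79).
Combine by CRT: x ≡ 16 (mod 17), x ≡ 19 (mod 79) ⇒ x ≡ 730 (mod 1343).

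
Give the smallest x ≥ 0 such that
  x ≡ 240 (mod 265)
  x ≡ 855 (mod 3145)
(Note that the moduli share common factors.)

gcd(265, 3145) = 5 and 5 | (855 − 240), so the pair is consistent; merging gives x ≡ 32305 (mod 166685), where 166685 = lcm(265, 3145).
The solution is unique modulo lcm(265, 3145) = 166685.

32305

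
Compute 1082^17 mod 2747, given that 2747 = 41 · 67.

256

Mod 41: 1082 ≡ 16; 16^17 ≡ 10 (mod 41).
Mod 67: 1082 ≡ 10; 10^17 ≡ 55 (mod 67).
Combine by CRT: x ≡ 10 (mod 41), x ≡ 55 (mod 67) ⇒ x ≡ 256 (mod 2747).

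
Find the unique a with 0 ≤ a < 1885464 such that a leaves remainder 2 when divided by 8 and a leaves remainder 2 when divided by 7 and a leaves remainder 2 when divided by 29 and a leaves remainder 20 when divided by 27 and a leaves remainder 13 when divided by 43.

116930

The moduli are pairwise coprime; N = 8·7·29·27·43 = 1885464.
N/8 = 235683; 235683 ≡ 3 (mod 8); 3·3 ≡ 1, so inverse 3.
N/7 = 269352; 269352 ≡ 6 (mod 7); 6·6 ≡ 1, so inverse 6.
N/29 = 65016; 65016 ≡ 27 (mod 29); 27·14 ≡ 1, so inverse 14.
N/27 = 69832; 69832 ≡ 10 (mod 27); 10·19 ≡ 1, so inverse 19.
N/43 = 43848; 43848 ≡ 31 (mod 43); 31·25 ≡ 1, so inverse 25.
a ≡ 2·235683·3 + 2·269352·6 + 2·65016·14 + 20·69832·19 + 13·43848·25 = 47253530.
47253530 mod 1885464 = 116930.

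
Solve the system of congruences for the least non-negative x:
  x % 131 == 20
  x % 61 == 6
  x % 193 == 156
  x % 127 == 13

Combine the congruences pairwise.
From x ≡ 20 (mod 131) write x = 20 + 131t. Substituting into x ≡ 6 (mod 61) gives 131t ≡ 47 (mod 61), and since 9⁻¹ ≡ 34 (mod 61), t ≡ 12. Hence x ≡ 20 + 131·12 = 1592 (mod 7991).
From x ≡ 1592 (mod 7991) write x = 1592 + 7991t. Substituting into x ≡ 156 (mod 193) gives 7991t ≡ 108 (mod 193), and since 78⁻¹ ≡ 146 (mod 193), t ≡ 135. Hence x ≡ 1592 + 7991·135 = 1080377 (mod 1542263).
From x ≡ 1080377 (mod 1542263) write x = 1080377 + 1542263t. Substituting into x ≡ 13 (mod 127) gives 1542263t ≡ 25 (mod 127), and since 102⁻¹ ≡ 66 (mod 127), t ≡ 126. Hence x ≡ 1080377 + 1542263·126 = 195405515 (mod 195867401).

195405515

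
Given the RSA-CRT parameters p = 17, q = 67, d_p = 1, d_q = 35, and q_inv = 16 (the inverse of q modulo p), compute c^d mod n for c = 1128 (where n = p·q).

m₁ = c^(d_p) mod p: c ≡ 6 (mod 17), and 6^1 mod 17 = 6.
m₂ = c^(d_q) mod q: c ≡ 56 (mod 67), and 56^35 mod 67 = 54.
h = q_inv·(m₁ − m₂) mod p = 16·(6 − 54) mod 17 = 14.
m = m₂ + h·q = 54 + 14·67 = 992.

992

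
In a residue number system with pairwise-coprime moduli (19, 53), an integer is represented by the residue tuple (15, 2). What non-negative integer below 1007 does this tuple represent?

585

From x ≡ 15 (mod 19) write x = 15 + 19t. Substituting into x ≡ 2 (mod 53) gives 19t ≡ 40 (mod 53), and since 19⁻¹ ≡ 14 (mod 53), t ≡ 30. Hence x ≡ 15 + 19·30 = 585 (mod 1007).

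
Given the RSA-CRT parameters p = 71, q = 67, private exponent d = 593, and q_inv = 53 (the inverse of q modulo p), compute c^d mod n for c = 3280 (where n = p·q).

d_p = d mod (p−1) = 593 mod 70 = 33; d_q = d mod (q−1) = 65.
m₁ = c^(d_p) mod p: c ≡ 14 (mod 71), and 14^33 mod 71 = 46.
m₂ = c^(d_q) mod q: c ≡ 64 (mod 67), and 64^65 mod 67 = 22.
h = q_inv·(m₁ − m₂) mod p = 53·(46 − 22) mod 71 = 65.
m = m₂ + h·q = 22 + 65·67 = 4377.

4377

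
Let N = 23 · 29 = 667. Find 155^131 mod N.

Mod 23: 155 ≡ 17; by Fermat, exponent reduces to 131 mod 22 = 21; 17^21 ≡ 19 (mod 23).
Mod 29: 155 ≡ 10; by Fermat, exponent reduces to 131 mod 28 = 19; 10^19 ≡ 21 (mod 29).
Combine by CRT: x ≡ 19 (mod 23), x ≡ 21 (mod 29) ⇒ x ≡ 456 (mod 667).

456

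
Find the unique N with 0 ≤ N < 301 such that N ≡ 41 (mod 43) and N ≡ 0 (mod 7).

Combine the congruences pairwise.
From N ≡ 41 (mod 43) write N = 41 + 43t. Substituting into N ≡ 0 (mod 7) gives 43t ≡ 1 (mod 7), and since 1⁻¹ ≡ 1 (mod 7), t ≡ 1. Hence N ≡ 41 + 43·1 = 84 (mod 301).

84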